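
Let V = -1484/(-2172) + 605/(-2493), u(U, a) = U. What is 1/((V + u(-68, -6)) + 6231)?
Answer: 451233/2781147775 ≈ 0.00016225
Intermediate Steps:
V = 198796/451233 (V = -1484*(-1/2172) + 605*(-1/2493) = 371/543 - 605/2493 = 198796/451233 ≈ 0.44056)
1/((V + u(-68, -6)) + 6231) = 1/((198796/451233 - 68) + 6231) = 1/(-30485048/451233 + 6231) = 1/(2781147775/451233) = 451233/2781147775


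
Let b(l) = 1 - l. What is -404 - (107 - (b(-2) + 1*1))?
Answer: -507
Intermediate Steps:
-404 - (107 - (b(-2) + 1*1)) = -404 - (107 - ((1 - 1*(-2)) + 1*1)) = -404 - (107 - ((1 + 2) + 1)) = -404 - (107 - (3 + 1)) = -404 - (107 - 1*4) = -404 - (107 - 4) = -404 - 1*103 = -404 - 103 = -507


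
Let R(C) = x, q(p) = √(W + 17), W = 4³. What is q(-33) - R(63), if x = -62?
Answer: 71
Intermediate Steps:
W = 64
q(p) = 9 (q(p) = √(64 + 17) = √81 = 9)
R(C) = -62
q(-33) - R(63) = 9 - 1*(-62) = 9 + 62 = 71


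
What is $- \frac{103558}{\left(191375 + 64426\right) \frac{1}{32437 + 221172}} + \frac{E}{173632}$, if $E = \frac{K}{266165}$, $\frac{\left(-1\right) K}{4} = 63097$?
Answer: $- \frac{3334476387616599107}{32477423489520} \approx -1.0267 \cdot 10^{5}$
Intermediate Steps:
$K = -252388$ ($K = \left(-4\right) 63097 = -252388$)
$E = - \frac{252388}{266165} \approx -0.94824$
$- \frac{103558}{\left(191375 + 64426\right) \frac{1}{32437 + 221172}} + \frac{E}{173632} = - \frac{103558}{\left(191375 + 64426\right) \frac{1}{32437 + 221172}} - \frac{252388}{266165 \cdot 173632} = - \frac{103558}{255801 \cdot \frac{1}{253609}} - \frac{63097}{11553690320} = - \frac{103558}{\frac{255801}{253609}} - \frac{63097}{11553690320} = \left(-103558\right) \frac{253609}{255801} - \frac{63097}{11553690320} = - \frac{288607042}{2811} - \frac{63097}{11553690320} = - \frac{3334476387616599107}{32477423489520}$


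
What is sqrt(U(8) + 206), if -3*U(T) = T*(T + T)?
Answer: 7*sqrt(30)/3 ≈ 12.780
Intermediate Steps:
U(T) = -2*T**2/3 (U(T) = -T*(T + T)/3 = -T*2*T/3 = -2*T**2/3)
sqrt(U(8) + 206) = sqrt(-2/3*8**2 + 206) = sqrt(-2/3*64 + 206) = sqrt(-128/3 + 206) = sqrt(490/3) = 7*sqrt(30)/3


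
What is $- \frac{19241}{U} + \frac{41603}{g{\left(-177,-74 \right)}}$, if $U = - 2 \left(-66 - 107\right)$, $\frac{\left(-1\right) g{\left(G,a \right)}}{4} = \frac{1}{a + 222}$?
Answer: $- \frac{532620847}{346} \approx -1.5394 \cdot 10^{6}$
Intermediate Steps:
$g{\left(G,a \right)} = - \frac{4}{222 + a}$ ($g{\left(G,a \right)} = - \frac{4}{a + 222} = - \frac{4}{222 + a}$)
$U = 346$ ($U = \left(-2\right) \left(-173\right) = 346$)
$- \frac{19241}{U} + \frac{41603}{g{\left(-177,-74 \right)}} = - \frac{19241}{346} + \frac{41603}{\left(-4\right) \frac{1}{222 - 74}} = \left(-19241\right) \frac{1}{346} + \frac{41603}{\left(-4\right) \frac{1}{148}} = - \frac{19241}{346} + \frac{41603}{\left(-4\right) \frac{1}{148}} = - \frac{19241}{346} + \frac{41603}{- \frac{1}{37}} = - \frac{19241}{346} + 41603 \left(-37\right) = - \frac{19241}{346} - 1539311 = - \frac{532620847}{346}$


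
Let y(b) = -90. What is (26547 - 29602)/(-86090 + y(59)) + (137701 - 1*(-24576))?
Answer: 2797006983/17236 ≈ 1.6228e+5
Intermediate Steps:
(26547 - 29602)/(-86090 + y(59)) + (137701 - 1*(-24576)) = (26547 - 29602)/(-86090 - 90) + (137701 - 1*(-24576)) = -3055/(-86180) + (137701 + 24576) = -3055*(-1/86180) + 162277 = 611/17236 + 162277 = 2797006983/17236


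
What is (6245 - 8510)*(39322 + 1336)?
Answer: -92090370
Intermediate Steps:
(6245 - 8510)*(39322 + 1336) = -2265*40658 = -92090370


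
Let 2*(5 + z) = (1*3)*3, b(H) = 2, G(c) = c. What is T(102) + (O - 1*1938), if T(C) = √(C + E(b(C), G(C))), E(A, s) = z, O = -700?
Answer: -2638 + √406/2 ≈ -2627.9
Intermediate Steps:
z = -½ (z = -5 + ((1*3)*3)/2 = -5 + (3*3)/2 = -5 + (½)*9 = -5 + 9/2 = -½ ≈ -0.50000)
E(A, s) = -½
T(C) = √(-½ + C) (T(C) = √(C - ½) = √(-½ + C))
T(102) + (O - 1*1938) = √(-2 + 4*102)/2 + (-700 - 1*1938) = √(-2 + 408)/2 + (-700 - 1938) = √406/2 - 2638 = -2638 + √406/2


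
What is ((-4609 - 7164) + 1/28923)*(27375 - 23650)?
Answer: -1268401530550/28923 ≈ -4.3854e+7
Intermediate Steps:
((-4609 - 7164) + 1/28923)*(27375 - 23650) = (-11773 + 1/28923)*3725 = -340510478/28923*3725 = -1268401530550/28923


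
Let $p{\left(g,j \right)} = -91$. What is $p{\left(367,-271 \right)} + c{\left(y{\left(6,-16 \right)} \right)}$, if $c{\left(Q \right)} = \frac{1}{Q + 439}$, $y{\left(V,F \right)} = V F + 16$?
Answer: $- \frac{32668}{359} \approx -90.997$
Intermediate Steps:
$y{\left(V,F \right)} = 16 + F V$ ($y{\left(V,F \right)} = F V + 16 = 16 + F V$)
$c{\left(Q \right)} = \frac{1}{439 + Q}$
$p{\left(367,-271 \right)} + c{\left(y{\left(6,-16 \right)} \right)} = -91 + \frac{1}{439 + \left(16 - 96\right)} = -91 + \frac{1}{439 - 80} = -91 + \frac{1}{359} = - \frac{32668}{359}$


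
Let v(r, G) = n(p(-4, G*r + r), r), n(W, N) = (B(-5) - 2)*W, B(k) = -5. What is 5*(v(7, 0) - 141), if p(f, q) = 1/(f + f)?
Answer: -5605/8 ≈ -700.63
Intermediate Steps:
p(f, q) = 1/(2*f)
n(W, N) = -7*W (n(W, N) = (-5 - 2)*W = -7*W)
v(r, G) = 7/8 (v(r, G) = -7/(2*(-4)) = -7*(-1)/(2*4) = -7*(-1/8) = 7/8)
5*(v(7, 0) - 141) = 5*(7/8 - 141) = 5*(-1121/8) = -5605/8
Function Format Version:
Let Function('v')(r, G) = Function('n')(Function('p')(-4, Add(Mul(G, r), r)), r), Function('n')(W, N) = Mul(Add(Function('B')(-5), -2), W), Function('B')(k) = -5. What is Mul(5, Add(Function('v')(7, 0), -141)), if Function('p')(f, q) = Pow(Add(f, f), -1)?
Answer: Rational(-5605, 8) ≈ -700.63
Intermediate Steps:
Function('p')(f, q) = Mul(Rational(1, 2), Pow(f, -1)) (Function('p')(f, q) = Pow(Mul(2, f), -1) = Mul(Rational(1, 2), Pow(f, -1)))
Function('n')(W, N) = Mul(-7, W) (Function('n')(W, N) = Mul(Add(-5, -2), W) = Mul(-7, W))
Function('v')(r, G) = Rational(7, 8) (Function('v')(r, G) = Mul(-7, Mul(Rational(1, 2), Pow(-4, -1))) = Mul(-7, Mul(Rational(1, 2), Rational(-1, 4))) = Mul(-7, Rational(-1, 8)) = Rational(7, 8))
Mul(5, Add(Function('v')(7, 0), -141)) = Mul(5, Add(Rational(7, 8), -141)) = Mul(5, Rational(-1121, 8)) = Rational(-5605, 8)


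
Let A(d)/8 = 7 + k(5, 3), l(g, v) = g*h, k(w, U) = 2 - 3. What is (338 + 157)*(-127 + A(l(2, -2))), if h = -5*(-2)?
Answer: -39105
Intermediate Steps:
k(w, U) = -1
h = 10
l(g, v) = 10*g (l(g, v) = g*10 = 10*g)
A(d) = 48 (A(d) = 8*(7 - 1) = 8*6 = 48)
(338 + 157)*(-127 + A(l(2, -2))) = (338 + 157)*(-127 + 48) = 495*(-79) = -39105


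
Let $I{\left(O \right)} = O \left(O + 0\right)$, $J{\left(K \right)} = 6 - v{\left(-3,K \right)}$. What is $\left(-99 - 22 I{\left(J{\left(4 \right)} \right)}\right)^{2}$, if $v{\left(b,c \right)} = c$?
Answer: $34969$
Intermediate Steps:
$J{\left(K \right)} = 6 - K$
$I{\left(O \right)} = O^{2}$ ($I{\left(O \right)} = O O = O^{2}$)
$\left(-99 - 22 I{\left(J{\left(4 \right)} \right)}\right)^{2} = \left(-99 - 22 \left(6 - 4\right)^{2}\right)^{2} = \left(-99 - 22 \cdot 2^{2}\right)^{2} = \left(-99 - 88\right)^{2} = \left(-187\right)^{2} = 34969$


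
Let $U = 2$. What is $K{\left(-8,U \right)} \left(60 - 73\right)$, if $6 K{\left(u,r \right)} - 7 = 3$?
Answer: $- \frac{65}{3} \approx -21.667$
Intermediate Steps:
$K{\left(u,r \right)} = \frac{5}{3}$ ($K{\left(u,r \right)} = \frac{7}{6} + \frac{1}{6} \cdot 3 = \frac{7}{6} + \frac{1}{2} = \frac{5}{3}$)
$K{\left(-8,U \right)} \left(60 - 73\right) = \frac{5 \left(60 - 73\right)}{3} = \frac{5}{3} \left(-13\right) = - \frac{65}{3}$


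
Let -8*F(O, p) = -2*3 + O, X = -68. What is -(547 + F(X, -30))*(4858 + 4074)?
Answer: -4968425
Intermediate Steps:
F(O, p) = 3/4 - O/8 (F(O, p) = -(-2*3 + O)/8 = -(-6 + O)/8 = 3/4 - O/8)
-(547 + F(X, -30))*(4858 + 4074) = -(547 + (3/4 - 1/8*(-68)))*(4858 + 4074) = -(547 + (3/4 + 17/2))*8932 = -(547 + 37/4)*8932 = -2225*8932/4 = -1*4968425 = -4968425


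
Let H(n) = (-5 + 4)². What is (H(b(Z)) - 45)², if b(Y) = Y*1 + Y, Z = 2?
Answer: 1936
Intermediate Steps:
b(Y) = 2*Y (b(Y) = Y + Y = 2*Y)
H(n) = 1 (H(n) = (-1)² = 1)
(H(b(Z)) - 45)² = (1 - 45)² = (-44)² = 1936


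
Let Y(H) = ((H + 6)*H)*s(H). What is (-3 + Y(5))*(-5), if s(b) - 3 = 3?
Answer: -1635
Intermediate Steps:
s(b) = 6 (s(b) = 3 + 3 = 6)
Y(H) = 6*H*(6 + H) (Y(H) = ((H + 6)*H)*6 = ((6 + H)*H)*6 = (H*(6 + H))*6 = 6*H*(6 + H))
(-3 + Y(5))*(-5) = (-3 + 6*5*(6 + 5))*(-5) = (-3 + 6*5*11)*(-5) = (-3 + 330)*(-5) = 327*(-5) = -1635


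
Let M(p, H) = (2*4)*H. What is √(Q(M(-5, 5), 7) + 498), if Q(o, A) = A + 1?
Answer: √506 ≈ 22.494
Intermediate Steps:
M(p, H) = 8*H
Q(o, A) = 1 + A
√(Q(M(-5, 5), 7) + 498) = √((1 + 7) + 498) = √(8 + 498) = √506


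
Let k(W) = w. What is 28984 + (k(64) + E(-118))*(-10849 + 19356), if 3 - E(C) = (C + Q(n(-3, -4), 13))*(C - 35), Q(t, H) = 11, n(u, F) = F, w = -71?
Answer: -139817589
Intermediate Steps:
k(W) = -71
E(C) = 3 - (-35 + C)*(11 + C) (E(C) = 3 - (C + 11)*(C - 35) = 3 - (11 + C)*(-35 + C) = 3 - (-35 + C)*(11 + C))
28984 + (k(64) + E(-118))*(-10849 + 19356) = 28984 + (-71 + (388 - 1*(-118)**2 + 24*(-118)))*(-10849 + 19356) = 28984 + (-71 + (388 - 1*13924 - 2832))*8507 = 28984 + (-71 + (388 - 13924 - 2832))*8507 = 28984 + (-71 - 16368)*8507 = 28984 - 16439*8507 = 28984 - 139846573 = -139817589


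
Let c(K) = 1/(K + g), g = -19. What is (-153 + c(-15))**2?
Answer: 27071209/1156 ≈ 23418.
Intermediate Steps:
c(K) = 1/(-19 + K) (c(K) = 1/(K - 19) = 1/(-19 + K))
(-153 + c(-15))**2 = (-153 + 1/(-19 - 15))**2 = (-153 + 1/(-34))**2 = (-153 - 1/34)**2 = (-5203/34)**2 = 27071209/1156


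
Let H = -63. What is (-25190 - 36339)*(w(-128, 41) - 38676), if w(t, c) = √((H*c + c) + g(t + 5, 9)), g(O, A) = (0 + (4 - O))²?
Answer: 2379695604 - 61529*√13587 ≈ 2.3725e+9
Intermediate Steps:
g(O, A) = (4 - O)²
w(t, c) = √((1 + t)² - 62*c) (w(t, c) = √((-63*c + c) + (-4 + (t + 5))²) = √(-62*c + (-4 + (5 + t))²) = √(-62*c + (1 + t)²) = √((1 + t)² - 62*c))
(-25190 - 36339)*(w(-128, 41) - 38676) = (-25190 - 36339)*(√((1 - 128)² - 62*41) - 38676) = -61529*(√((-127)² - 2542) - 38676) = -61529*(√(16129 - 2542) - 38676) = -61529*(√13587 - 38676) = -61529*(-38676 + √13587) = 2379695604 - 61529*√13587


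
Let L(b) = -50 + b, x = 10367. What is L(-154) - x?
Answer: -10571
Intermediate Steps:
L(-154) - x = (-50 - 154) - 1*10367 = -204 - 10367 = -10571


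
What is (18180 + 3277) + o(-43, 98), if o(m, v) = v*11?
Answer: 22535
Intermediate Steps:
o(m, v) = 11*v
(18180 + 3277) + o(-43, 98) = (18180 + 3277) + 11*98 = 21457 + 1078 = 22535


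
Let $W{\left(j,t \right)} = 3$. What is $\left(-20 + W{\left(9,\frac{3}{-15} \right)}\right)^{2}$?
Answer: $289$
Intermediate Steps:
$\left(-20 + W{\left(9,\frac{3}{-15} \right)}\right)^{2} = \left(-20 + 3\right)^{2} = \left(-17\right)^{2} = 289$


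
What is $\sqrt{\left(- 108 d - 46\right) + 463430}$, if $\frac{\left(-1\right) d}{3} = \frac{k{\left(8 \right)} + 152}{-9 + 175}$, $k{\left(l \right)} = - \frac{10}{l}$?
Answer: $\frac{\sqrt{12777117442}}{166} \approx 680.94$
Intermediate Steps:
$d = - \frac{1809}{664}$ ($d = - 3 \frac{- \frac{10}{8} + 152}{-9 + 175} = - 3 \frac{\left(-10\right) \frac{1}{8} + 152}{166} = - 3 \left(- \frac{5}{4} + 152\right) \frac{1}{166} = - 3 \cdot \frac{603}{4} \cdot \frac{1}{166} = \left(-3\right) \frac{603}{664} = - \frac{1809}{664} \approx -2.7244$)
$\sqrt{\left(- 108 d - 46\right) + 463430} = \sqrt{\left(\left(-108\right) \left(- \frac{1809}{664}\right) - 46\right) + 463430} = \sqrt{\left(\frac{48843}{166} - 46\right) + 463430} = \sqrt{\frac{41207}{166} + 463430} = \sqrt{\frac{76970587}{166}} = \frac{\sqrt{12777117442}}{166}$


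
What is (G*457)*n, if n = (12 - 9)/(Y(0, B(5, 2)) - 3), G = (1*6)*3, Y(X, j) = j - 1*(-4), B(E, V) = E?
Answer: 4113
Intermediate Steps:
Y(X, j) = 4 + j (Y(X, j) = j + 4 = 4 + j)
G = 18 (G = 6*3 = 18)
n = ½ (n = (12 - 9)/((4 + 5) - 3) = 3/(9 - 3) = 3/6 = 3*(⅙) = ½ ≈ 0.50000)
(G*457)*n = (18*457)*(½) = 8226*(½) = 4113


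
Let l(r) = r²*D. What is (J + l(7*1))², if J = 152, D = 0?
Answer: 23104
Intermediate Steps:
l(r) = 0 (l(r) = r²*0 = 0)
(J + l(7*1))² = (152 + 0)² = 152² = 23104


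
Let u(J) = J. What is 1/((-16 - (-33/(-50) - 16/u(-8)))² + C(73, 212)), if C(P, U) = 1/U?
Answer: 66250/23068271 ≈ 0.0028719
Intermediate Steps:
1/((-16 - (-33/(-50) - 16/u(-8)))² + C(73, 212)) = 1/((-16 - (-33/(-50) - 16/(-8)))² + 1/212) = 1/((-16 - (-33*(-1/50) - 16*(-⅛)))² + 1/212) = 1/((-16 - (33/50 + 2))² + 1/212) = 1/((-16 - 1*133/50)² + 1/212) = 1/((-16 - 133/50)² + 1/212) = 1/((-933/50)² + 1/212) = 1/(870489/2500 + 1/212) = 1/(23068271/66250) = 66250/23068271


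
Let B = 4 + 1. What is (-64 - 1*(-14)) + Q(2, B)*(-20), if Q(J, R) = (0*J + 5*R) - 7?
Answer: -410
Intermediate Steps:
B = 5
Q(J, R) = -7 + 5*R (Q(J, R) = (0 + 5*R) - 7 = 5*R - 7 = -7 + 5*R)
(-64 - 1*(-14)) + Q(2, B)*(-20) = (-64 - 1*(-14)) + (-7 + 5*5)*(-20) = (-64 + 14) + (-7 + 25)*(-20) = -50 + 18*(-20) = -50 - 360 = -410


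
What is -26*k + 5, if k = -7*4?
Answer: 733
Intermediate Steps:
k = -28
-26*k + 5 = -26*(-28) + 5 = 728 + 5 = 733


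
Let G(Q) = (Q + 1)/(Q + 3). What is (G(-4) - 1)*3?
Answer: 6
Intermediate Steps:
G(Q) = (1 + Q)/(3 + Q)
(G(-4) - 1)*3 = ((1 - 4)/(3 - 4) - 1)*3 = (-3/(-1) - 1)*3 = (-1*(-3) - 1)*3 = (3 - 1)*3 = 2*3 = 6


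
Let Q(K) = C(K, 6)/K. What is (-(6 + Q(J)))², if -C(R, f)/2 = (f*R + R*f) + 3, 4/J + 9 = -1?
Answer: 9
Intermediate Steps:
J = -⅖ (J = 4/(-9 - 1) = 4/(-10) = 4*(-⅒) = -⅖ ≈ -0.40000)
C(R, f) = -6 - 4*R*f (C(R, f) = -2*((f*R + R*f) + 3) = -2*((R*f + R*f) + 3) = -2*(2*R*f + 3) = -2*(3 + 2*R*f) = -6 - 4*R*f)
Q(K) = (-6 - 24*K)/K (Q(K) = (-6 - 4*K*6)/K = (-6 - 24*K)/K)
(-(6 + Q(J)))² = (-(6 + (-24 - 6/(-⅖))))² = (-(6 + (-24 - 6*(-5/2))))² = (-(6 + (-24 + 15)))² = (-(6 - 9))² = (-1*(-3))² = 3² = 9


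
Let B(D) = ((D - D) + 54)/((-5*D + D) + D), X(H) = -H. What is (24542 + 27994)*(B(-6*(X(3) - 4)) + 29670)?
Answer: 10911044232/7 ≈ 1.5587e+9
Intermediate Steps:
B(D) = -18/D (B(D) = (0 + 54)/(-4*D + D) = 54/((-3*D)) = 54*(-1/(3*D)) = -18/D)
(24542 + 27994)*(B(-6*(X(3) - 4)) + 29670) = (24542 + 27994)*(-18*(-1/(6*(-1*3 - 4))) + 29670) = 52536*(-18*(-1/(6*(-3 - 4))) + 29670) = 52536*(-18/((-6*(-7))) + 29670) = 52536*(-18/42 + 29670) = 52536*(-18*1/42 + 29670) = 52536*(-3/7 + 29670) = 52536*(207687/7) = 10911044232/7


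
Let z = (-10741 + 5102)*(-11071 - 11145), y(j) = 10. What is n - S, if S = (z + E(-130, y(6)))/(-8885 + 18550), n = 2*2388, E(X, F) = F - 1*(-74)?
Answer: -79116068/9665 ≈ -8185.8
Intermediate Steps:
z = 125276024 (z = -5639*(-22216) = 125276024)
E(X, F) = 74 + F (E(X, F) = F + 74 = 74 + F)
n = 4776
S = 125276108/9665 (S = (125276024 + (74 + 10))/(-8885 + 18550) = (125276024 + 84)/9665 = 125276108*(1/9665) = 125276108/9665 ≈ 12962.)
n - S = 4776 - 1*125276108/9665 = 4776 - 125276108/9665 = -79116068/9665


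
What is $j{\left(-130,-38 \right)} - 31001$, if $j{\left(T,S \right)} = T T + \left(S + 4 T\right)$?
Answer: $-14659$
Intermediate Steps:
$j{\left(T,S \right)} = S + T^{2} + 4 T$ ($j{\left(T,S \right)} = T^{2} + \left(S + 4 T\right) = S + T^{2} + 4 T$)
$j{\left(-130,-38 \right)} - 31001 = \left(-38 + \left(-130\right)^{2} + 4 \left(-130\right)\right) - 31001 = \left(-38 + 16900 - 520\right) - 31001 = 16342 - 31001 = -14659$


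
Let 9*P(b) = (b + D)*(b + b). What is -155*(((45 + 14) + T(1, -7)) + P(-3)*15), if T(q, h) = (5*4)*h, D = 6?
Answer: 17205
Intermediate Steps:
P(b) = 2*b*(6 + b)/9 (P(b) = ((b + 6)*(b + b))/9 = ((6 + b)*(2*b))/9 = (2*b*(6 + b))/9 = 2*b*(6 + b)/9)
T(q, h) = 20*h
-155*(((45 + 14) + T(1, -7)) + P(-3)*15) = -155*(((45 + 14) + 20*(-7)) + ((2/9)*(-3)*(6 - 3))*15) = -155*((59 - 140) + ((2/9)*(-3)*3)*15) = -155*(-81 - 2*15) = -155*(-81 - 30) = -155*(-111) = 17205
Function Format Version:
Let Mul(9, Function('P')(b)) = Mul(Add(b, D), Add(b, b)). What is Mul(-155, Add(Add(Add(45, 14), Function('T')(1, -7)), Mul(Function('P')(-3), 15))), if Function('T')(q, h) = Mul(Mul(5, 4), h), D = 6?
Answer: 17205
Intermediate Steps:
Function('P')(b) = Mul(Rational(2, 9), b, Add(6, b)) (Function('P')(b) = Mul(Rational(1, 9), Mul(Add(b, 6), Add(b, b))) = Mul(Rational(1, 9), Mul(Add(6, b), Mul(2, b))) = Mul(Rational(1, 9), Mul(2, b, Add(6, b))) = Mul(Rational(2, 9), b, Add(6, b)))
Function('T')(q, h) = Mul(20, h)
Mul(-155, Add(Add(Add(45, 14), Function('T')(1, -7)), Mul(Function('P')(-3), 15))) = Mul(-155, Add(Add(Add(45, 14), Mul(20, -7)), Mul(Mul(Rational(2, 9), -3, Add(6, -3)), 15))) = Mul(-155, Add(Add(59, -140), Mul(Mul(Rational(2, 9), -3, 3), 15))) = Mul(-155, Add(-81, Mul(-2, 15))) = Mul(-155, Add(-81, -30)) = Mul(-155, -111) = 17205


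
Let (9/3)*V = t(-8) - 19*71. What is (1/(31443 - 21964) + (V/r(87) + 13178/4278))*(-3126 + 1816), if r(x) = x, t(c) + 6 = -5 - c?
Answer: 4851679338340/1763975547 ≈ 2750.4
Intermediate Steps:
t(c) = -11 - c (t(c) = -6 + (-5 - c) = -11 - c)
V = -1352/3 (V = ((-11 - 1*(-8)) - 19*71)/3 = ((-11 + 8) - 1349)/3 = (-3 - 1349)/3 = (1/3)*(-1352) = -1352/3 ≈ -450.67)
(1/(31443 - 21964) + (V/r(87) + 13178/4278))*(-3126 + 1816) = (1/(31443 - 21964) + (-1352/3/87 + 13178/4278))*(-3126 + 1816) = (1/9479 + (-1352/3*1/87 + 13178*(1/4278)))*(-1310) = (1/9479 + (-1352/261 + 6589/2139))*(-1310) = (1/9479 - 390733/186093)*(-1310) = -3703572014/1763975547*(-1310) = 4851679338340/1763975547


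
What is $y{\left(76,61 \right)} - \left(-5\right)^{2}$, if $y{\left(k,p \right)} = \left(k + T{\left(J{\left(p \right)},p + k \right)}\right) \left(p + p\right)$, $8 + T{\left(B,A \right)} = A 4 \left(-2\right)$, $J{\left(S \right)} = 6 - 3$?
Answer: $-125441$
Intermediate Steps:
$J{\left(S \right)} = 3$
$T{\left(B,A \right)} = -8 - 8 A$ ($T{\left(B,A \right)} = -8 + A 4 \left(-2\right) = -8 + 4 A \left(-2\right) = -8 - 8 A$)
$y{\left(k,p \right)} = 2 p \left(-8 - 8 p - 7 k\right)$ ($y{\left(k,p \right)} = \left(k - \left(8 + 8 \left(p + k\right)\right)\right) \left(p + p\right) = \left(k - \left(8 + 8 \left(k + p\right)\right)\right) 2 p = \left(k - \left(8 + 8 k + 8 p\right)\right) 2 p = \left(-8 - 8 p - 7 k\right) 2 p = 2 p \left(-8 - 8 p - 7 k\right)$)
$y{\left(76,61 \right)} - \left(-5\right)^{2} = \left(-2\right) 61 \left(8 + 7 \cdot 76 + 8 \cdot 61\right) - \left(-5\right)^{2} = \left(-2\right) 61 \left(8 + 532 + 488\right) - 25 = \left(-2\right) 61 \cdot 1028 - 25 = -125416 - 25 = -125441$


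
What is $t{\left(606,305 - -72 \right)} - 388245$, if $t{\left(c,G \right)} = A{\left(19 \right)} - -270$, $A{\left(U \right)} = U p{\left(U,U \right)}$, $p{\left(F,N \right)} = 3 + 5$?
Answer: $-387823$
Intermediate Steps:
$p{\left(F,N \right)} = 8$
$A{\left(U \right)} = 8 U$ ($A{\left(U \right)} = U 8 = 8 U$)
$t{\left(c,G \right)} = 422$ ($t{\left(c,G \right)} = 8 \cdot 19 - -270 = 152 + 270 = 422$)
$t{\left(606,305 - -72 \right)} - 388245 = 422 - 388245 = -387823$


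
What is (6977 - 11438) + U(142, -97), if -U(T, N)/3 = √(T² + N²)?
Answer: -4461 - 3*√29573 ≈ -4976.9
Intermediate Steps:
U(T, N) = -3*√(N² + T²) (U(T, N) = -3*√(T² + N²) = -3*√(N² + T²))
(6977 - 11438) + U(142, -97) = (6977 - 11438) - 3*√((-97)² + 142²) = -4461 - 3*√(9409 + 20164) = -4461 - 3*√29573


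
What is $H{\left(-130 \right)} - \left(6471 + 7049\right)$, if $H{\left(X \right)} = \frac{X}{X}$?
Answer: $-13519$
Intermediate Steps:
$H{\left(X \right)} = 1$
$H{\left(-130 \right)} - \left(6471 + 7049\right) = 1 - \left(6471 + 7049\right) = 1 - 13520 = -13519$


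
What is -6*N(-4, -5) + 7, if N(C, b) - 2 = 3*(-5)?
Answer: 85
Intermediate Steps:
N(C, b) = -13 (N(C, b) = 2 + 3*(-5) = 2 - 15 = -13)
-6*N(-4, -5) + 7 = -6*(-13) + 7 = 78 + 7 = 85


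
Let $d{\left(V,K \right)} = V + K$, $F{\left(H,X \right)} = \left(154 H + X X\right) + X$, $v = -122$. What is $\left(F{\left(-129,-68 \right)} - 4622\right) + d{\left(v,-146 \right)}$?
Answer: $-20200$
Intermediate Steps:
$F{\left(H,X \right)} = X + X^{2} + 154 H$ ($F{\left(H,X \right)} = \left(154 H + X^{2}\right) + X = \left(X^{2} + 154 H\right) + X = X + X^{2} + 154 H$)
$d{\left(V,K \right)} = K + V$
$\left(F{\left(-129,-68 \right)} - 4622\right) + d{\left(v,-146 \right)} = \left(\left(-68 + \left(-68\right)^{2} + 154 \left(-129\right)\right) - 4622\right) - 268 = \left(\left(-68 + 4624 - 19866\right) - 4622\right) - 268 = \left(-15310 - 4622\right) - 268 = -19932 - 268 = -20200$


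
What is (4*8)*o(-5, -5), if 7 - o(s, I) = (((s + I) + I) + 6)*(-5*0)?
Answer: 224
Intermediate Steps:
o(s, I) = 7 (o(s, I) = 7 - (((s + I) + I) + 6)*(-5*0) = 7 - (((I + s) + I) + 6)*0 = 7 - ((s + 2*I) + 6)*0 = 7 - (6 + s + 2*I)*0 = 7 - 1*0 = 7 + 0 = 7)
(4*8)*o(-5, -5) = (4*8)*7 = 32*7 = 224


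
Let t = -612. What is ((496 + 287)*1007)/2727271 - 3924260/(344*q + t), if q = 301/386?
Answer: 516409691603561/45234516806 ≈ 11416.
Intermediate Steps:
q = 301/386 (q = 301*(1/386) = 301/386 ≈ 0.77979)
((496 + 287)*1007)/2727271 - 3924260/(344*q + t) = ((496 + 287)*1007)/2727271 - 3924260/(344*(301/386) - 612) = (783*1007)*(1/2727271) - 3924260/(51772/193 - 612) = 788481*(1/2727271) - 3924260/(-66344/193) = 788481/2727271 - 3924260*(-193/66344) = 788481/2727271 + 189345545/16586 = 516409691603561/45234516806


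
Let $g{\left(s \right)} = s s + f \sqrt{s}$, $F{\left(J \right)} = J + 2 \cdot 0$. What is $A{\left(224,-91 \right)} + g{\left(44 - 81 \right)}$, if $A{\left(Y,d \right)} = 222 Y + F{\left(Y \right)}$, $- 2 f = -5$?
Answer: $51321 + \frac{5 i \sqrt{37}}{2} \approx 51321.0 + 15.207 i$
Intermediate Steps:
$F{\left(J \right)} = J$ ($F{\left(J \right)} = J + 0 = J$)
$f = \frac{5}{2}$ ($f = \left(- \frac{1}{2}\right) \left(-5\right) = \frac{5}{2} \approx 2.5$)
$A{\left(Y,d \right)} = 223 Y$ ($A{\left(Y,d \right)} = 222 Y + Y = 223 Y$)
$g{\left(s \right)} = s^{2} + \frac{5 \sqrt{s}}{2}$ ($g{\left(s \right)} = s s + \frac{5 \sqrt{s}}{2} = s^{2} + \frac{5 \sqrt{s}}{2}$)
$A{\left(224,-91 \right)} + g{\left(44 - 81 \right)} = 223 \cdot 224 + \left(\left(44 - 81\right)^{2} + \frac{5 \sqrt{44 - 81}}{2}\right) = 49952 + \left(\left(-37\right)^{2} + \frac{5 \sqrt{-37}}{2}\right) = 49952 + \left(1369 + \frac{5 i \sqrt{37}}{2}\right) = 51321 + \frac{5 i \sqrt{37}}{2}$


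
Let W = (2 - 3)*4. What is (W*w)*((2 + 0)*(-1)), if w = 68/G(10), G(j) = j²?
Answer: 136/25 ≈ 5.4400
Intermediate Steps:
W = -4 (W = -1*4 = -4)
w = 17/25 (w = 68/(10²) = 68/100 = 68*(1/100) = 17/25 ≈ 0.68000)
(W*w)*((2 + 0)*(-1)) = (-4*17/25)*((2 + 0)*(-1)) = -136*(-1)/25 = -68/25*(-2) = 136/25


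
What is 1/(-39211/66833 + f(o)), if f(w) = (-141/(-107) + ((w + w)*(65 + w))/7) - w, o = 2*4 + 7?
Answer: 50057917/16448440777 ≈ 0.0030433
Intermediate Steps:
o = 15 (o = 8 + 7 = 15)
f(w) = 141/107 - w + 2*w*(65 + w)/7 (f(w) = (-141*(-1/107) + ((2*w)*(65 + w))*(1/7)) - w = (141/107 + (2*w*(65 + w))*(1/7)) - w = (141/107 + 2*w*(65 + w)/7) - w = 141/107 - w + 2*w*(65 + w)/7)
1/(-39211/66833 + f(o)) = 1/(-39211/66833 + (141/107 + (2/7)*15**2 + (123/7)*15)) = 1/(-39211*1/66833 + (141/107 + (2/7)*225 + 1845/7)) = 1/(-39211/66833 + (141/107 + 450/7 + 1845/7)) = 1/(-39211/66833 + 246552/749) = 1/(16448440777/50057917) = 50057917/16448440777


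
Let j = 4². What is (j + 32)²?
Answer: 2304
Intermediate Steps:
j = 16
(j + 32)² = (16 + 32)² = 48² = 2304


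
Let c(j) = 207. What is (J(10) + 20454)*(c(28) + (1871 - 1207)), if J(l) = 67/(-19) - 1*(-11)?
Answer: 338616928/19 ≈ 1.7822e+7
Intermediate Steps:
J(l) = 142/19 (J(l) = 67*(-1/19) + 11 = -67/19 + 11 = 142/19)
(J(10) + 20454)*(c(28) + (1871 - 1207)) = (142/19 + 20454)*(207 + (1871 - 1207)) = 388768*(207 + 664)/19 = (388768/19)*871 = 338616928/19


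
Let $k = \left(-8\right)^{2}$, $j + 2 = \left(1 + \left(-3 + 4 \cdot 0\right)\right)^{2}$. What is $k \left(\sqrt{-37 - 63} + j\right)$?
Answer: $128 + 640 i \approx 128.0 + 640.0 i$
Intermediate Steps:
$j = 2$ ($j = -2 + \left(1 + \left(-3 + 4 \cdot 0\right)\right)^{2} = -2 + \left(1 + \left(-3 + 0\right)\right)^{2} = -2 + \left(1 - 3\right)^{2} = -2 + \left(-2\right)^{2} = -2 + 4 = 2$)
$k = 64$
$k \left(\sqrt{-37 - 63} + j\right) = 64 \left(\sqrt{-37 - 63} + 2\right) = 64 \left(\sqrt{-100} + 2\right) = 64 \left(10 i + 2\right) = 64 \left(2 + 10 i\right) = 128 + 640 i$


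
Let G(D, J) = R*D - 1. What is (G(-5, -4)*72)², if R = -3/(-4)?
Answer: 116964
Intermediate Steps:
R = ¾ (R = -3*(-¼) = ¾ ≈ 0.75000)
G(D, J) = -1 + 3*D/4 (G(D, J) = 3*D/4 - 1 = -1 + 3*D/4)
(G(-5, -4)*72)² = ((-1 + (¾)*(-5))*72)² = ((-1 - 15/4)*72)² = (-19/4*72)² = (-342)² = 116964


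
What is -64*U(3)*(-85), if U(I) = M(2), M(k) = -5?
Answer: -27200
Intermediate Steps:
U(I) = -5
-64*U(3)*(-85) = -64*(-5)*(-85) = 320*(-85) = -27200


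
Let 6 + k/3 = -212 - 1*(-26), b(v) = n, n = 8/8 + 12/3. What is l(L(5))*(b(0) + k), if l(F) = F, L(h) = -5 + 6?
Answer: -571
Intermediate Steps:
L(h) = 1
n = 5 (n = 8*(⅛) + 12*(⅓) = 1 + 4 = 5)
b(v) = 5
k = -576 (k = -18 + 3*(-212 - 1*(-26)) = -18 + 3*(-212 + 26) = -18 + 3*(-186) = -18 - 558 = -576)
l(L(5))*(b(0) + k) = 1*(5 - 576) = 1*(-571) = -571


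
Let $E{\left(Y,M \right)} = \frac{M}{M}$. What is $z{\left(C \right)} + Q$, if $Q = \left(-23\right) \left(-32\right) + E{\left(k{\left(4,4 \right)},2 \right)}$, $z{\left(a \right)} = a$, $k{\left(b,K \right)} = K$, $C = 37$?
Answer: $774$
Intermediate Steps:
$E{\left(Y,M \right)} = 1$
$Q = 737$ ($Q = \left(-23\right) \left(-32\right) + 1 = 736 + 1 = 737$)
$z{\left(C \right)} + Q = 37 + 737 = 774$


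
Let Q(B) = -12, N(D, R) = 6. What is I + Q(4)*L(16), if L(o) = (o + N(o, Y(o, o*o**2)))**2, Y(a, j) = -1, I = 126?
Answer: -5682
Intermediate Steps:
L(o) = (6 + o)**2 (L(o) = (o + 6)**2 = (6 + o)**2)
I + Q(4)*L(16) = 126 - 12*(6 + 16)**2 = 126 - 12*22**2 = 126 - 12*484 = 126 - 5808 = -5682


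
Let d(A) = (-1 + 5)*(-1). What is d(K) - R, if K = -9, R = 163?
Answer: -167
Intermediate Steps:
d(A) = -4 (d(A) = 4*(-1) = -4)
d(K) - R = -4 - 1*163 = -4 - 163 = -167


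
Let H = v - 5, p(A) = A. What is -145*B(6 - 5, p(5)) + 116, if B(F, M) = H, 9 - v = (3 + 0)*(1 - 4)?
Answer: -1769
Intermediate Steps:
v = 18 (v = 9 - (3 + 0)*(1 - 4) = 9 - 3*(-3) = 9 - 1*(-9) = 9 + 9 = 18)
H = 13 (H = 18 - 5 = 13)
B(F, M) = 13
-145*B(6 - 5, p(5)) + 116 = -145*13 + 116 = -1885 + 116 = -1769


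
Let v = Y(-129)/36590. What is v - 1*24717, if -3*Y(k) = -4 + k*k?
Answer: -2713201727/109770 ≈ -24717.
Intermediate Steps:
Y(k) = 4/3 - k²/3 (Y(k) = -(-4 + k*k)/3 = -(-4 + k²)/3 = 4/3 - k²/3)
v = -16637/109770 (v = (4/3 - ⅓*(-129)²)/36590 = (4/3 - ⅓*16641)*(1/36590) = (4/3 - 5547)*(1/36590) = -16637/3*1/36590 = -16637/109770 ≈ -0.15156)
v - 1*24717 = -16637/109770 - 1*24717 = -16637/109770 - 24717 = -2713201727/109770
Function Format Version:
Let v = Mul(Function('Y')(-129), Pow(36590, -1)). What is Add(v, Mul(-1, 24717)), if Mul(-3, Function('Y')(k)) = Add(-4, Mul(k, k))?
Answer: Rational(-2713201727, 109770) ≈ -24717.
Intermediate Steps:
Function('Y')(k) = Add(Rational(4, 3), Mul(Rational(-1, 3), Pow(k, 2))) (Function('Y')(k) = Mul(Rational(-1, 3), Add(-4, Mul(k, k))) = Mul(Rational(-1, 3), Add(-4, Pow(k, 2))) = Add(Rational(4, 3), Mul(Rational(-1, 3), Pow(k, 2))))
v = Rational(-16637, 109770) (v = Mul(Add(Rational(4, 3), Mul(Rational(-1, 3), Pow(-129, 2))), Pow(36590, -1)) = Mul(Add(Rational(4, 3), Mul(Rational(-1, 3), 16641)), Rational(1, 36590)) = Mul(Add(Rational(4, 3), -5547), Rational(1, 36590)) = Mul(Rational(-16637, 3), Rational(1, 36590)) = Rational(-16637, 109770) ≈ -0.15156)
Add(v, Mul(-1, 24717)) = Add(Rational(-16637, 109770), Mul(-1, 24717)) = Add(Rational(-16637, 109770), -24717) = Rational(-2713201727, 109770)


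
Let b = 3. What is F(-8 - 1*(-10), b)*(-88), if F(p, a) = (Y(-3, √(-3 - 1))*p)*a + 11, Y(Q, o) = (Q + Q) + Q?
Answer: 3784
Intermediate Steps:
Y(Q, o) = 3*Q (Y(Q, o) = 2*Q + Q = 3*Q)
F(p, a) = 11 - 9*a*p (F(p, a) = ((3*(-3))*p)*a + 11 = (-9*p)*a + 11 = -9*a*p + 11 = 11 - 9*a*p)
F(-8 - 1*(-10), b)*(-88) = (11 - 9*3*(-8 - 1*(-10)))*(-88) = (11 - 9*3*(-8 + 10))*(-88) = (11 - 9*3*2)*(-88) = (11 - 54)*(-88) = -43*(-88) = 3784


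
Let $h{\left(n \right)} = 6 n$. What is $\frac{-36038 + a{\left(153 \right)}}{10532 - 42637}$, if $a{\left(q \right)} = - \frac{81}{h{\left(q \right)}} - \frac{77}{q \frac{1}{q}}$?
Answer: $\frac{1227913}{1091570} \approx 1.1249$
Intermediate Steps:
$a{\left(q \right)} = -77 - \frac{27}{2 q}$ ($a{\left(q \right)} = - \frac{81}{6 q} - \frac{77}{q \frac{1}{q}} = - 81 \frac{1}{6 q} - \frac{77}{1} = - \frac{27}{2 q} - 77 = -77 - \frac{27}{2 q}$)
$\frac{-36038 + a{\left(153 \right)}}{10532 - 42637} = \frac{-36038 - \left(77 + \frac{27}{2 \cdot 153}\right)}{10532 - 42637} = \frac{-36038 - \frac{2621}{34}}{-32105} = \left(-36038 - \frac{2621}{34}\right) \left(- \frac{1}{32105}\right) = \left(- \frac{1227913}{34}\right) \left(- \frac{1}{32105}\right) = \frac{1227913}{1091570}$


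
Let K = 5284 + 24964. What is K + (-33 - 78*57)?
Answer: 25769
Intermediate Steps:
K = 30248
K + (-33 - 78*57) = 30248 + (-33 - 78*57) = 30248 + (-33 - 4446) = 30248 - 4479 = 25769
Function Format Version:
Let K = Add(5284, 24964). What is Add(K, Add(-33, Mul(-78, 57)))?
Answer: 25769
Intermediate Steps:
K = 30248
Add(K, Add(-33, Mul(-78, 57))) = Add(30248, Add(-33, Mul(-78, 57))) = Add(30248, Add(-33, -4446)) = Add(30248, -4479) = 25769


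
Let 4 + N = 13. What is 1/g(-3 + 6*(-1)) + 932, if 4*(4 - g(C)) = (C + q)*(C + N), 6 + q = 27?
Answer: 3729/4 ≈ 932.25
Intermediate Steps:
q = 21 (q = -6 + 27 = 21)
N = 9 (N = -4 + 13 = 9)
g(C) = 4 - (9 + C)*(21 + C)/4 (g(C) = 4 - (C + 21)*(C + 9)/4 = 4 - (21 + C)*(9 + C)/4 = 4 - (9 + C)*(21 + C)/4)
1/g(-3 + 6*(-1)) + 932 = 1/(-173/4 - 15*(-3 + 6*(-1))/2 - (-3 + 6*(-1))²/4) + 932 = 1/(-173/4 - 15*(-3 - 6)/2 - (-3 - 6)²/4) + 932 = 1/(-173/4 - 15/2*(-9) - ¼*(-9)²) + 932 = 1/(-173/4 + 135/2 - ¼*81) + 932 = 1/(-173/4 + 135/2 - 81/4) + 932 = 1/4 + 932 = ¼ + 932 = 3729/4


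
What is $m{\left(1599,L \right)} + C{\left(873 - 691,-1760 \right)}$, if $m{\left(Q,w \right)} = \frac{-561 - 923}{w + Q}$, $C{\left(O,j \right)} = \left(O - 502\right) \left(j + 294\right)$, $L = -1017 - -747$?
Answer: $\frac{623458996}{1329} \approx 4.6912 \cdot 10^{5}$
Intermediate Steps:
$L = -270$ ($L = -1017 + 747 = -270$)
$C{\left(O,j \right)} = \left(-502 + O\right) \left(294 + j\right)$
$m{\left(Q,w \right)} = - \frac{1484}{Q + w}$
$m{\left(1599,L \right)} + C{\left(873 - 691,-1760 \right)} = - \frac{1484}{1599 - 270} + \left(-147588 - -883520 + 294 \left(873 - 691\right) + \left(873 - 691\right) \left(-1760\right)\right) = - \frac{1484}{1329} + \left(-147588 + 883520 + 294 \left(873 - 691\right) + \left(873 - 691\right) \left(-1760\right)\right) = \left(-1484\right) \frac{1}{1329} + \left(-147588 + 883520 + 294 \cdot 182 + 182 \left(-1760\right)\right) = - \frac{1484}{1329} + \left(-147588 + 883520 + 53508 - 320320\right) = - \frac{1484}{1329} + 469120 = \frac{623458996}{1329}$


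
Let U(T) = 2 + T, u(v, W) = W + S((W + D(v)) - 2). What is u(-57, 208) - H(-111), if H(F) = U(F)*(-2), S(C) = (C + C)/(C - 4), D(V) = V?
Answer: -1152/145 ≈ -7.9448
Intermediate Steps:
S(C) = 2*C/(-4 + C) (S(C) = (2*C)/(-4 + C) = 2*C/(-4 + C))
u(v, W) = W + 2*(-2 + W + v)/(-6 + W + v) (u(v, W) = W + 2*((W + v) - 2)/(-4 + ((W + v) - 2)) = W + 2*(-2 + W + v)/(-4 + (-2 + W + v)) = W + 2*(-2 + W + v)/(-6 + W + v))
H(F) = -4 - 2*F (H(F) = (2 + F)*(-2) = -4 - 2*F)
u(-57, 208) - H(-111) = (-4 + 2*208 + 2*(-57) + 208*(-6 + 208 - 57))/(-6 + 208 - 57) - (-4 - 2*(-111)) = (-4 + 416 - 114 + 208*145)/145 - (-4 + 222) = (-4 + 416 - 114 + 30160)/145 - 1*218 = (1/145)*30458 - 218 = 30458/145 - 218 = -1152/145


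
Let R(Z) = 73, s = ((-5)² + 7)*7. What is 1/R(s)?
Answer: 1/73 ≈ 0.013699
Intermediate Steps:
s = 224 (s = (25 + 7)*7 = 32*7 = 224)
1/R(s) = 1/73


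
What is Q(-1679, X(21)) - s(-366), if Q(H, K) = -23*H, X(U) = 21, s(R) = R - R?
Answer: 38617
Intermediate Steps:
s(R) = 0
Q(-1679, X(21)) - s(-366) = -23*(-1679) - 1*0 = 38617 + 0 = 38617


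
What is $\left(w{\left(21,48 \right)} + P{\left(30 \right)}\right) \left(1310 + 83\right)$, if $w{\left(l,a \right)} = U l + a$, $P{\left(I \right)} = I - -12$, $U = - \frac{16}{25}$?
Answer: $\frac{2666202}{25} \approx 1.0665 \cdot 10^{5}$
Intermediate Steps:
$U = - \frac{16}{25}$ ($U = \left(-16\right) \frac{1}{25} = - \frac{16}{25} \approx -0.64$)
$P{\left(I \right)} = 12 + I$ ($P{\left(I \right)} = I + 12 = 12 + I$)
$w{\left(l,a \right)} = a - \frac{16 l}{25}$ ($w{\left(l,a \right)} = - \frac{16 l}{25} + a = a - \frac{16 l}{25}$)
$\left(w{\left(21,48 \right)} + P{\left(30 \right)}\right) \left(1310 + 83\right) = \left(\left(48 - \frac{336}{25}\right) + \left(12 + 30\right)\right) \left(1310 + 83\right) = \left(\left(48 - \frac{336}{25}\right) + 42\right) 1393 = \left(\frac{864}{25} + 42\right) 1393 = \frac{1914}{25} \cdot 1393 = \frac{2666202}{25}$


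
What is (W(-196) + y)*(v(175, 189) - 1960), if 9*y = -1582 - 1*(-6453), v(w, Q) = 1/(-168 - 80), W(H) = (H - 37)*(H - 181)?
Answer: -5370114870/31 ≈ -1.7323e+8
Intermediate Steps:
W(H) = (-181 + H)*(-37 + H) (W(H) = (-37 + H)*(-181 + H) = (-181 + H)*(-37 + H))
v(w, Q) = -1/248 (v(w, Q) = 1/(-248) = -1/248)
y = 4871/9 (y = (-1582 - 1*(-6453))/9 = (-1582 + 6453)/9 = (⅑)*4871 = 4871/9 ≈ 541.22)
(W(-196) + y)*(v(175, 189) - 1960) = ((6697 + (-196)² - 218*(-196)) + 4871/9)*(-1/248 - 1960) = ((6697 + 38416 + 42728) + 4871/9)*(-486081/248) = (87841 + 4871/9)*(-486081/248) = (795440/9)*(-486081/248) = -5370114870/31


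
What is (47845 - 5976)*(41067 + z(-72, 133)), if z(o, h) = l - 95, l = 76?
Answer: 1718638712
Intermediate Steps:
z(o, h) = -19 (z(o, h) = 76 - 95 = -19)
(47845 - 5976)*(41067 + z(-72, 133)) = (47845 - 5976)*(41067 - 19) = 41869*41048 = 1718638712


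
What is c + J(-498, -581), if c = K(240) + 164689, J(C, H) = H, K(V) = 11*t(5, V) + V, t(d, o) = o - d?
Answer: 166933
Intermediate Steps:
K(V) = -55 + 12*V (K(V) = 11*(V - 1*5) + V = 11*(V - 5) + V = 11*(-5 + V) + V = (-55 + 11*V) + V = -55 + 12*V)
c = 167514 (c = (-55 + 12*240) + 164689 = (-55 + 2880) + 164689 = 2825 + 164689 = 167514)
c + J(-498, -581) = 167514 - 581 = 166933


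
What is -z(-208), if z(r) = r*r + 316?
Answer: -43580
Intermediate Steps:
z(r) = 316 + r**2 (z(r) = r**2 + 316 = 316 + r**2)
-z(-208) = -(316 + (-208)**2) = -(316 + 43264) = -1*43580 = -43580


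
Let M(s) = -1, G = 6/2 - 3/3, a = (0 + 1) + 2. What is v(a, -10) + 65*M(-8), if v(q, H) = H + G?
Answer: -73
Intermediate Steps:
a = 3 (a = 1 + 2 = 3)
G = 2 (G = 6*(½) - 3*⅓ = 3 - 1 = 2)
v(q, H) = 2 + H (v(q, H) = H + 2 = 2 + H)
v(a, -10) + 65*M(-8) = (2 - 10) + 65*(-1) = -8 - 65 = -73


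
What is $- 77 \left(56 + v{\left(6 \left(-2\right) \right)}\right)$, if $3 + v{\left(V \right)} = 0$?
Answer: $-4081$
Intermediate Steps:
$v{\left(V \right)} = -3$ ($v{\left(V \right)} = -3 + 0 = -3$)
$- 77 \left(56 + v{\left(6 \left(-2\right) \right)}\right) = - 77 \left(56 - 3\right) = \left(-77\right) 53 = -4081$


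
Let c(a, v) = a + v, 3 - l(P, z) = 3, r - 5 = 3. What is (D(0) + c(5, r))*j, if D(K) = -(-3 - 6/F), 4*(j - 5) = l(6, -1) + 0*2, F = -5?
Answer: 74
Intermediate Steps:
r = 8 (r = 5 + 3 = 8)
l(P, z) = 0 (l(P, z) = 3 - 1*3 = 3 - 3 = 0)
j = 5 (j = 5 + (0 + 0*2)/4 = 5 + (0 + 0)/4 = 5 + (¼)*0 = 5 + 0 = 5)
D(K) = 9/5 (D(K) = -(-3 - 6/(-5)) = -(-3 - 6*(-1)/5) = -(-3 - 1*(-6/5)) = -(-3 + 6/5) = -1*(-9/5) = 9/5)
(D(0) + c(5, r))*j = (9/5 + (5 + 8))*5 = (9/5 + 13)*5 = (74/5)*5 = 74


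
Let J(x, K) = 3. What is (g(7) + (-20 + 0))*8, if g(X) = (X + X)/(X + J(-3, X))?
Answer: -744/5 ≈ -148.80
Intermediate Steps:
g(X) = 2*X/(3 + X) (g(X) = (X + X)/(X + 3) = (2*X)/(3 + X) = 2*X/(3 + X))
(g(7) + (-20 + 0))*8 = (2*7/(3 + 7) + (-20 + 0))*8 = (2*7/10 - 20)*8 = (2*7*(⅒) - 20)*8 = (7/5 - 20)*8 = -93/5*8 = -744/5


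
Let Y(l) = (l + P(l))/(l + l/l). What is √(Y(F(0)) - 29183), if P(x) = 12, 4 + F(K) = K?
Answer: I*√262671/3 ≈ 170.84*I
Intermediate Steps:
F(K) = -4 + K
Y(l) = (12 + l)/(1 + l) (Y(l) = (l + 12)/(l + l/l) = (12 + l)/(l + 1) = (12 + l)/(1 + l))
√(Y(F(0)) - 29183) = √((12 + (-4 + 0))/(1 + (-4 + 0)) - 29183) = √((12 - 4)/(1 - 4) - 29183) = √(8/(-3) - 29183) = √(-⅓*8 - 29183) = √(-8/3 - 29183) = √(-87557/3) = I*√262671/3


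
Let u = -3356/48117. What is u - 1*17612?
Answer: -847439960/48117 ≈ -17612.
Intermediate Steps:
u = -3356/48117 (u = -3356*1/48117 = -3356/48117 ≈ -0.069747)
u - 1*17612 = -3356/48117 - 1*17612 = -3356/48117 - 17612 = -847439960/48117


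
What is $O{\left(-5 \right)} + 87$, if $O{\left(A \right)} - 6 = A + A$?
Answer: $83$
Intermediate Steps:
$O{\left(A \right)} = 6 + 2 A$ ($O{\left(A \right)} = 6 + \left(A + A\right) = 6 + 2 A$)
$O{\left(-5 \right)} + 87 = \left(6 + 2 \left(-5\right)\right) + 87 = \left(6 - 10\right) + 87 = -4 + 87 = 83$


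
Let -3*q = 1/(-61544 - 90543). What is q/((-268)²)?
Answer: 1/32770490064 ≈ 3.0515e-11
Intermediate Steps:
q = 1/456261 (q = -1/(3*(-61544 - 90543)) = -⅓/(-152087) = -⅓*(-1/152087) = 1/456261 ≈ 2.1917e-6)
q/((-268)²) = 1/(456261*((-268)²)) = (1/456261)/71824 = (1/456261)*(1/71824) = 1/32770490064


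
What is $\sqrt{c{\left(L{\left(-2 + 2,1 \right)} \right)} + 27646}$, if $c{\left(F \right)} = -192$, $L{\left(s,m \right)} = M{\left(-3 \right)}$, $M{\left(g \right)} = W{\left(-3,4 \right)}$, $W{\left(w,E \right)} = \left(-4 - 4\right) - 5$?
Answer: $\sqrt{27454} \approx 165.69$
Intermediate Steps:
$W{\left(w,E \right)} = -13$ ($W{\left(w,E \right)} = -8 - 5 = -13$)
$M{\left(g \right)} = -13$
$L{\left(s,m \right)} = -13$
$\sqrt{c{\left(L{\left(-2 + 2,1 \right)} \right)} + 27646} = \sqrt{-192 + 27646} = \sqrt{27454}$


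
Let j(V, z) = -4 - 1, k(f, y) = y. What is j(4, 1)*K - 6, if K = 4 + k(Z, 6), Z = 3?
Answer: -56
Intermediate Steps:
j(V, z) = -5
K = 10 (K = 4 + 6 = 10)
j(4, 1)*K - 6 = -5*10 - 6 = -50 - 6 = -56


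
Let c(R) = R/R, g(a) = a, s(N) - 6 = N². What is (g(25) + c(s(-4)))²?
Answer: 676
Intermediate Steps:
s(N) = 6 + N²
c(R) = 1
(g(25) + c(s(-4)))² = (25 + 1)² = 26² = 676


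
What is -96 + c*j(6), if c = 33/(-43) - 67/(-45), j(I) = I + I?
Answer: -56336/645 ≈ -87.343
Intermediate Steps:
j(I) = 2*I
c = 1396/1935 (c = 33*(-1/43) - 67*(-1/45) = -33/43 + 67/45 = 1396/1935 ≈ 0.72145)
-96 + c*j(6) = -96 + 1396*(2*6)/1935 = -96 + (1396/1935)*12 = -96 + 5584/645 = -56336/645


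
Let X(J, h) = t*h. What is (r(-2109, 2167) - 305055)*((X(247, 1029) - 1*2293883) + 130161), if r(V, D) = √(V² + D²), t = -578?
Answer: 841489336620 - 2758484*√9143770 ≈ 8.3315e+11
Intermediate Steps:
X(J, h) = -578*h
r(V, D) = √(D² + V²)
(r(-2109, 2167) - 305055)*((X(247, 1029) - 1*2293883) + 130161) = (√(2167² + (-2109)²) - 305055)*((-578*1029 - 1*2293883) + 130161) = (√(4695889 + 4447881) - 305055)*((-594762 - 2293883) + 130161) = (√9143770 - 305055)*(-2888645 + 130161) = (-305055 + √9143770)*(-2758484) = 841489336620 - 2758484*√9143770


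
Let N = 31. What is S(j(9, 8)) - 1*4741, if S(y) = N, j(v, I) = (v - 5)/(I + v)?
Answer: -4710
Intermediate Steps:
j(v, I) = (-5 + v)/(I + v)
S(y) = 31
S(j(9, 8)) - 1*4741 = 31 - 1*4741 = 31 - 4741 = -4710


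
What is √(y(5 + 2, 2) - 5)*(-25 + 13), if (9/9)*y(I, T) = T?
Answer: -12*I*√3 ≈ -20.785*I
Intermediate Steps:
y(I, T) = T
√(y(5 + 2, 2) - 5)*(-25 + 13) = √(2 - 5)*(-25 + 13) = √(-3)*(-12) = (I*√3)*(-12) = -12*I*√3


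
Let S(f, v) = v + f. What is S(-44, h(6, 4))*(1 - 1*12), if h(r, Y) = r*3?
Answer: 286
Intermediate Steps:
h(r, Y) = 3*r
S(f, v) = f + v
S(-44, h(6, 4))*(1 - 1*12) = (-44 + 3*6)*(1 - 1*12) = (-44 + 18)*(1 - 12) = -26*(-11) = 286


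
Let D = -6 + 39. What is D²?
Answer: 1089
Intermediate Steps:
D = 33
D² = 33² = 1089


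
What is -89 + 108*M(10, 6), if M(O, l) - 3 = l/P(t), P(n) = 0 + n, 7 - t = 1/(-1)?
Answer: 316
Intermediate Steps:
t = 8 (t = 7 - 1/(-1) = 7 - 1*(-1) = 7 + 1 = 8)
P(n) = n
M(O, l) = 3 + l/8
-89 + 108*M(10, 6) = -89 + 108*(3 + (1/8)*6) = -89 + 108*(3 + 3/4) = -89 + 108*(15/4) = -89 + 405 = 316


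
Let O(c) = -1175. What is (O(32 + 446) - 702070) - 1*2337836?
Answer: -3041081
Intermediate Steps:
(O(32 + 446) - 702070) - 1*2337836 = (-1175 - 702070) - 1*2337836 = -703245 - 2337836 = -3041081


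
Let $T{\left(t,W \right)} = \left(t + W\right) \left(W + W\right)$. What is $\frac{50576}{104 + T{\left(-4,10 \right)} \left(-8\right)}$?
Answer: $- \frac{6322}{107} \approx -59.084$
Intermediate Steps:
$T{\left(t,W \right)} = 2 W \left(W + t\right)$ ($T{\left(t,W \right)} = \left(W + t\right) 2 W = 2 W \left(W + t\right)$)
$\frac{50576}{104 + T{\left(-4,10 \right)} \left(-8\right)} = \frac{50576}{104 + 2 \cdot 10 \left(10 - 4\right) \left(-8\right)} = \frac{50576}{104 + 2 \cdot 10 \cdot 6 \left(-8\right)} = \frac{50576}{104 + 120 \left(-8\right)} = \frac{50576}{104 - 960} = \frac{50576}{-856} = 50576 \left(- \frac{1}{856}\right) = - \frac{6322}{107}$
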